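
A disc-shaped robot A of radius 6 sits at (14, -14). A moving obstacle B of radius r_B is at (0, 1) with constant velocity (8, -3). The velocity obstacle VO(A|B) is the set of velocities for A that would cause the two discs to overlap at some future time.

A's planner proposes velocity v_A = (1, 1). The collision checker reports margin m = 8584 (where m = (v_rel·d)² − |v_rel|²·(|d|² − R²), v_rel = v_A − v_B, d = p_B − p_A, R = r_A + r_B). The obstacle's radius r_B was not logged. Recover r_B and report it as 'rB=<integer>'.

m = 8584
d = (-14, 15);  v_rel = (-7, 4),  |v_rel|² = 65
v_rel×d = (-7)·(15) − (4)·(-14) = -49
since m = R²·65 − (-49)²:  R² = (2401 + 8584) / 65 = 169
R = √169 = 13  ⇒  r_B = 13 − 6 = 7

rB=7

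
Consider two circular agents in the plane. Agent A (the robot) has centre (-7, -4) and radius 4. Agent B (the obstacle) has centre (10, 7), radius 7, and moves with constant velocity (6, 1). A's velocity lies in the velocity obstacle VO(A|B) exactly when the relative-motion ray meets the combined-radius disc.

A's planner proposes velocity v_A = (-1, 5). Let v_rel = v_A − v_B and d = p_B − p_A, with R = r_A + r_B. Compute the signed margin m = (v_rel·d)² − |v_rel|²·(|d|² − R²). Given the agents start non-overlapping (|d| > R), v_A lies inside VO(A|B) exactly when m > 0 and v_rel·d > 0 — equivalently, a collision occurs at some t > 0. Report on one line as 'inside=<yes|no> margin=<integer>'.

d = (17, 11),  |d|² = 410;  R = 4+7 = 11,  c = 410−11² = 289
v_rel = (-7, 4),  |v_rel|² = 65;  v_rel·d = (-7)·(17) + (4)·(11) = -75
65·t² + 150·t + 289 = 0  ⇒  m = (-75)² − 65·289 = -13160
m = -13160 < 0,  v_rel·d = -75 < 0  ⇒  outside

inside=no margin=-13160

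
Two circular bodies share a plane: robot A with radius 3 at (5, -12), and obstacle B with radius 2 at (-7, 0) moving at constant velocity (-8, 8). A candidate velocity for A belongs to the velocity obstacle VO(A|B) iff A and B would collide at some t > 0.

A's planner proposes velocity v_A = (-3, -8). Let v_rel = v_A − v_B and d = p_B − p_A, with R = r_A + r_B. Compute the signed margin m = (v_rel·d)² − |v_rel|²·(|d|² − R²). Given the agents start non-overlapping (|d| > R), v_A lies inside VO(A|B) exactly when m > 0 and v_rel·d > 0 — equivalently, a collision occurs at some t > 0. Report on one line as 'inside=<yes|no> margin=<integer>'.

d = (-12, 12),  |d|² = 288;  R = 3+2 = 5,  c = 288−5² = 263
v_rel = (5, -16),  |v_rel|² = 281;  v_rel·d = (5)·(-12) + (-16)·(12) = -252
281·t² + 504·t + 263 = 0  ⇒  m = (-252)² − 281·263 = -10399
m = -10399 < 0,  v_rel·d = -252 < 0  ⇒  outside

inside=no margin=-10399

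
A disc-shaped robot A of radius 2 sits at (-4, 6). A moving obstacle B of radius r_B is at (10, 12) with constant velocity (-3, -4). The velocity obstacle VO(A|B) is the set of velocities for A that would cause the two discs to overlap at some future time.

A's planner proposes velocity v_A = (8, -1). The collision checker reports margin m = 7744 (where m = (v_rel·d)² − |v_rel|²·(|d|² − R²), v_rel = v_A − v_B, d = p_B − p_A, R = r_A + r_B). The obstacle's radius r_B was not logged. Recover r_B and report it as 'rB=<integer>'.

m = 7744
d = (14, 6);  v_rel = (11, 3),  |v_rel|² = 130
v_rel×d = (11)·(6) − (3)·(14) = 24
since m = R²·130 − 24²:  R² = (576 + 7744) / 130 = 64
R = √64 = 8  ⇒  r_B = 8 − 2 = 6

rB=6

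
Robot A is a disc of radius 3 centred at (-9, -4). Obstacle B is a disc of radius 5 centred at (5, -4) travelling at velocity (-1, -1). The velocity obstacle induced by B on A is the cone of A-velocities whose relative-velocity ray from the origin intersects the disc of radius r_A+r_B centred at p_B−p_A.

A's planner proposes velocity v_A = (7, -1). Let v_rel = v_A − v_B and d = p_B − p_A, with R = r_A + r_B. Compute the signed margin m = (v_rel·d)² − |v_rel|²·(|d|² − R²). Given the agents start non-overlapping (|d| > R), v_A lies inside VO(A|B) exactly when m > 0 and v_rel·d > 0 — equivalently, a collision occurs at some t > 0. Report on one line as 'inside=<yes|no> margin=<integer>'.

d = (14, 0),  |d|² = 196;  R = 3+5 = 8,  c = 196−8² = 132
v_rel = (8, 0),  |v_rel|² = 64;  v_rel·d = (8)·(14) + (0)·(0) = 112
64·t² − 224·t + 132 = 0  ⇒  m = 112² − 64·132 = 4096
m = 4096 > 0,  v_rel·d = 112 > 0  ⇒  inside

inside=yes margin=4096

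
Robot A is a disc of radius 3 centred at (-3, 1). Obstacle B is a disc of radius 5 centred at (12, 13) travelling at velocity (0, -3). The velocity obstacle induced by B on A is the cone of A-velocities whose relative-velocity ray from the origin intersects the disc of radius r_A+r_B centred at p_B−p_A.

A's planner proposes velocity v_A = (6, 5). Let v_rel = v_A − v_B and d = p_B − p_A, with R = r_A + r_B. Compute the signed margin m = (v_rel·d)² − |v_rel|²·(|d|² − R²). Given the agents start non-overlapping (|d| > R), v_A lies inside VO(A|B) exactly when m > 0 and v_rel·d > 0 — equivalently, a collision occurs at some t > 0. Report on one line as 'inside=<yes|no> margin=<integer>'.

d = (15, 12),  |d|² = 369;  R = 3+5 = 8,  c = 369−8² = 305
v_rel = (6, 8),  |v_rel|² = 100;  v_rel·d = (6)·(15) + (8)·(12) = 186
100·t² − 372·t + 305 = 0  ⇒  m = 186² − 100·305 = 4096
m = 4096 > 0,  v_rel·d = 186 > 0  ⇒  inside

inside=yes margin=4096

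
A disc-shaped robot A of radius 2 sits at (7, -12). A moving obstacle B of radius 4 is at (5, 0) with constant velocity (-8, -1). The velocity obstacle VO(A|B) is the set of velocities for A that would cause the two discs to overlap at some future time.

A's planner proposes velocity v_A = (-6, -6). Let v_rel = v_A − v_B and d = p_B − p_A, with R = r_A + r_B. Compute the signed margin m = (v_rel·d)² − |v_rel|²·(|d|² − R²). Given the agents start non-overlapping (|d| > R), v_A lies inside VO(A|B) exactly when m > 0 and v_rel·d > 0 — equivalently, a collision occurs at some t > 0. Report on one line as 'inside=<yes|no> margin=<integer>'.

d = (-2, 12),  |d|² = 148;  R = 2+4 = 6,  c = 148−6² = 112
v_rel = (2, -5),  |v_rel|² = 29;  v_rel·d = (2)·(-2) + (-5)·(12) = -64
29·t² + 128·t + 112 = 0  ⇒  m = (-64)² − 29·112 = 848
m = 848 > 0,  v_rel·d = -64 < 0  ⇒  outside

inside=no margin=848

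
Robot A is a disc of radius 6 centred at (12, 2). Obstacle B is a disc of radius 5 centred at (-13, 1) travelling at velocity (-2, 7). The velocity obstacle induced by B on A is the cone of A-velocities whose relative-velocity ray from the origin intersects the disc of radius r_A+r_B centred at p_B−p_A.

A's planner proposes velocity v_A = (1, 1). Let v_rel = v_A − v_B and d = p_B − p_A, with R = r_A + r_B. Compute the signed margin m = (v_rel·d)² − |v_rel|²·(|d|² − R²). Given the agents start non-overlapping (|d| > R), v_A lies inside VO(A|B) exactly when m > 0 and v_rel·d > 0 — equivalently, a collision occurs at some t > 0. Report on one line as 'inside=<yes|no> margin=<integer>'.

d = (-25, -1),  |d|² = 626;  R = 6+5 = 11,  c = 626−11² = 505
v_rel = (3, -6),  |v_rel|² = 45;  v_rel·d = (3)·(-25) + (-6)·(-1) = -69
45·t² + 138·t + 505 = 0  ⇒  m = (-69)² − 45·505 = -17964
m = -17964 < 0,  v_rel·d = -69 < 0  ⇒  outside

inside=no margin=-17964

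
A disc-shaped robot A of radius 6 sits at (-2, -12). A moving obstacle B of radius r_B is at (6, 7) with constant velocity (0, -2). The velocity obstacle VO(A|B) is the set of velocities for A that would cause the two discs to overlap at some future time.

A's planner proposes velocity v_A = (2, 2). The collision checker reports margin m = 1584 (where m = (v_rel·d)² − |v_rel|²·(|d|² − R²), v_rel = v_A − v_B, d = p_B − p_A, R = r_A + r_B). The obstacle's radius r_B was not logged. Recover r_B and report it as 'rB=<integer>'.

m = 1584
d = (8, 19);  v_rel = (2, 4),  |v_rel|² = 20
v_rel×d = (2)·(19) − (4)·(8) = 6
since m = R²·20 − 6²:  R² = (36 + 1584) / 20 = 81
R = √81 = 9  ⇒  r_B = 9 − 6 = 3

rB=3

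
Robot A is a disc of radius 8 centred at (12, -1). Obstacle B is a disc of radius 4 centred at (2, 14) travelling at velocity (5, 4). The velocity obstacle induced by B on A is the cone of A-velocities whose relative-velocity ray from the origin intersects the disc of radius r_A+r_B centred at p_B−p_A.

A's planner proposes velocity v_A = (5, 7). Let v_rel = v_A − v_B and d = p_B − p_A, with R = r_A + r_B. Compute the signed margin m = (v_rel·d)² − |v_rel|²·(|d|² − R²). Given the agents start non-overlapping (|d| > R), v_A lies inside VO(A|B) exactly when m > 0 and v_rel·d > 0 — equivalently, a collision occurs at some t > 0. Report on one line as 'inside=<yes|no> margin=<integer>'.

d = (-10, 15),  |d|² = 325;  R = 8+4 = 12,  c = 325−12² = 181
v_rel = (0, 3),  |v_rel|² = 9;  v_rel·d = (0)·(-10) + (3)·(15) = 45
9·t² − 90·t + 181 = 0  ⇒  m = 45² − 9·181 = 396
m = 396 > 0,  v_rel·d = 45 > 0  ⇒  inside

inside=yes margin=396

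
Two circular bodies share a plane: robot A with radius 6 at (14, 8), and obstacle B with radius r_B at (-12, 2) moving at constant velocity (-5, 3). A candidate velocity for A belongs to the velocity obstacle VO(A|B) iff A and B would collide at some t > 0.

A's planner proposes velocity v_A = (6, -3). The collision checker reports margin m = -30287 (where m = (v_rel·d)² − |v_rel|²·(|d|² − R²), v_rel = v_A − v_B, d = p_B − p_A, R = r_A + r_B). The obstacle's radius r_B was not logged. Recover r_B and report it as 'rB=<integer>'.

m = -30287
d = (-26, -6);  v_rel = (11, -6),  |v_rel|² = 157
v_rel×d = (11)·(-6) − (-6)·(-26) = -222
since m = R²·157 − (-222)²:  R² = (49284 + -30287) / 157 = 121
R = √121 = 11  ⇒  r_B = 11 − 6 = 5

rB=5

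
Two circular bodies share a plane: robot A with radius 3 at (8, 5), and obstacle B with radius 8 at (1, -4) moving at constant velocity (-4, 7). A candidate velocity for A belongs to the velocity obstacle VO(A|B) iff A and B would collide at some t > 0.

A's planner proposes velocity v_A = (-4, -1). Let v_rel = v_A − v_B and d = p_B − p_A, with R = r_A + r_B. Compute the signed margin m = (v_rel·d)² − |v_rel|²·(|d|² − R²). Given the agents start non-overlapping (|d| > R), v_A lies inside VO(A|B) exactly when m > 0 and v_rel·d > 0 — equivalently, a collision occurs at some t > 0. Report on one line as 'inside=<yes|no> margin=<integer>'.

d = (-7, -9),  |d|² = 130;  R = 3+8 = 11,  c = 130−11² = 9
v_rel = (0, -8),  |v_rel|² = 64;  v_rel·d = (0)·(-7) + (-8)·(-9) = 72
64·t² − 144·t + 9 = 0  ⇒  m = 72² − 64·9 = 4608
m = 4608 > 0,  v_rel·d = 72 > 0  ⇒  inside

inside=yes margin=4608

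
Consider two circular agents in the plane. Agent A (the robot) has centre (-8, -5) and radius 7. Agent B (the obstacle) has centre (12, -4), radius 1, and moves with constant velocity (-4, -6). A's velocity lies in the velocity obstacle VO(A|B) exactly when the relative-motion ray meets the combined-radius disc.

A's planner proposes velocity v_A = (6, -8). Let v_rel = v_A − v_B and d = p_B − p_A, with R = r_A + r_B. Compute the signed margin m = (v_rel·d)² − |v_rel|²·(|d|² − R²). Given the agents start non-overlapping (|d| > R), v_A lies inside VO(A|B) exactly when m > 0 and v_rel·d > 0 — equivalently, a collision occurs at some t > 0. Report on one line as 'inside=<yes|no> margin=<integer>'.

d = (20, 1),  |d|² = 401;  R = 7+1 = 8,  c = 401−8² = 337
v_rel = (10, -2),  |v_rel|² = 104;  v_rel·d = (10)·(20) + (-2)·(1) = 198
104·t² − 396·t + 337 = 0  ⇒  m = 198² − 104·337 = 4156
m = 4156 > 0,  v_rel·d = 198 > 0  ⇒  inside

inside=yes margin=4156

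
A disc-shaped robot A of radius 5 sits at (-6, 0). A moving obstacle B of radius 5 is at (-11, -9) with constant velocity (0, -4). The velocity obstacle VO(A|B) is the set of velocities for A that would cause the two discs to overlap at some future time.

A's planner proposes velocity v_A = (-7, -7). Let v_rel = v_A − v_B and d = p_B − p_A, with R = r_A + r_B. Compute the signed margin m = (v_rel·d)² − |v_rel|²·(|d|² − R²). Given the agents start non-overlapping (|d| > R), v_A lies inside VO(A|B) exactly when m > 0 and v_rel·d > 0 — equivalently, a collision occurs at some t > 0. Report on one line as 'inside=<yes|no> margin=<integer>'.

d = (-5, -9),  |d|² = 106;  R = 5+5 = 10,  c = 106−10² = 6
v_rel = (-7, -3),  |v_rel|² = 58;  v_rel·d = (-7)·(-5) + (-3)·(-9) = 62
58·t² − 124·t + 6 = 0  ⇒  m = 62² − 58·6 = 3496
m = 3496 > 0,  v_rel·d = 62 > 0  ⇒  inside

inside=yes margin=3496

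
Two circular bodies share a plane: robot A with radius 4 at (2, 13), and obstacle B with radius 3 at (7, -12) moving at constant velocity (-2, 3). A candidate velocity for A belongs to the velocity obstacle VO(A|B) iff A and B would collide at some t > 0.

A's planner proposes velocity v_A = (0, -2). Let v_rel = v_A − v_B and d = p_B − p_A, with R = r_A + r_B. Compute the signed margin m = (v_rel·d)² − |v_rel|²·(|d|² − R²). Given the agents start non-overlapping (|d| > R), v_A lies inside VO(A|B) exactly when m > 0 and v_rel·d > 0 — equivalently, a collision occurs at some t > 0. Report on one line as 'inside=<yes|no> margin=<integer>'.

d = (5, -25),  |d|² = 650;  R = 4+3 = 7,  c = 650−7² = 601
v_rel = (2, -5),  |v_rel|² = 29;  v_rel·d = (2)·(5) + (-5)·(-25) = 135
29·t² − 270·t + 601 = 0  ⇒  m = 135² − 29·601 = 796
m = 796 > 0,  v_rel·d = 135 > 0  ⇒  inside

inside=yes margin=796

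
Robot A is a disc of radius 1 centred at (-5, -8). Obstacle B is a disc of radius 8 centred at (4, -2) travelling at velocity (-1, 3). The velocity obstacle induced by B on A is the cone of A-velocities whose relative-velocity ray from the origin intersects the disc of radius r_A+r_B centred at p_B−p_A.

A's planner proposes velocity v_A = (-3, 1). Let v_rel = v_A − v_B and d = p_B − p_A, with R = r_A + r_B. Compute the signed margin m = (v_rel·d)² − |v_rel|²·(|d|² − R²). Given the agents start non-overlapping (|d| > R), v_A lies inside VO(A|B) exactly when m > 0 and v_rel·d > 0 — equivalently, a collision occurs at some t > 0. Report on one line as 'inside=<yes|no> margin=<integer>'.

d = (9, 6),  |d|² = 117;  R = 1+8 = 9,  c = 117−9² = 36
v_rel = (-2, -2),  |v_rel|² = 8;  v_rel·d = (-2)·(9) + (-2)·(6) = -30
8·t² + 60·t + 36 = 0  ⇒  m = (-30)² − 8·36 = 612
m = 612 > 0,  v_rel·d = -30 < 0  ⇒  outside

inside=no margin=612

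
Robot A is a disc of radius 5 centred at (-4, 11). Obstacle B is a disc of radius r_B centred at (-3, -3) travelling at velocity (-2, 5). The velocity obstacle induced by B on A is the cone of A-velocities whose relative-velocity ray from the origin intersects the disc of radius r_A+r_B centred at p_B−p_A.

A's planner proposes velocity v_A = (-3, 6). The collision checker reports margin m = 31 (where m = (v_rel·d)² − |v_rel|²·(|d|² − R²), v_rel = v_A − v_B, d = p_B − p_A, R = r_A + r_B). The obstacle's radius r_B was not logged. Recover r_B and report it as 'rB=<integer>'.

m = 31
d = (1, -14);  v_rel = (-1, 1),  |v_rel|² = 2
v_rel×d = (-1)·(-14) − (1)·(1) = 13
since m = R²·2 − 13²:  R² = (169 + 31) / 2 = 100
R = √100 = 10  ⇒  r_B = 10 − 5 = 5

rB=5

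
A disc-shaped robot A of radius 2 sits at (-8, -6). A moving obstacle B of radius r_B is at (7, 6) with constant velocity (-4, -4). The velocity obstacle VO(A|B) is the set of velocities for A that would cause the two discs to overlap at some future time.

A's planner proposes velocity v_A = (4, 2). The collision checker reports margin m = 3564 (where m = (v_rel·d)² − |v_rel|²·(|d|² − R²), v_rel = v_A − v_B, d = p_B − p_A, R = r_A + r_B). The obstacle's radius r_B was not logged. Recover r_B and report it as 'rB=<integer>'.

m = 3564
d = (15, 12);  v_rel = (8, 6),  |v_rel|² = 100
v_rel×d = (8)·(12) − (6)·(15) = 6
since m = R²·100 − 6²:  R² = (36 + 3564) / 100 = 36
R = √36 = 6  ⇒  r_B = 6 − 2 = 4

rB=4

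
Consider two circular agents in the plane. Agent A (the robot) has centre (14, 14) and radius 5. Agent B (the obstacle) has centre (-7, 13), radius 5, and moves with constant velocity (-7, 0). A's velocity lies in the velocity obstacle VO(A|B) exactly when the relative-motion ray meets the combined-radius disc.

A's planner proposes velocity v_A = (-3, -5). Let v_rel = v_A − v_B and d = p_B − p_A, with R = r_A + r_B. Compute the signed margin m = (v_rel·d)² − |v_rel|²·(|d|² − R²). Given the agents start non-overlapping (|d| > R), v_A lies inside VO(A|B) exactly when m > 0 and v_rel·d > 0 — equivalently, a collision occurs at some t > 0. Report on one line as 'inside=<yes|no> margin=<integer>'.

d = (-21, -1),  |d|² = 442;  R = 5+5 = 10,  c = 442−10² = 342
v_rel = (4, -5),  |v_rel|² = 41;  v_rel·d = (4)·(-21) + (-5)·(-1) = -79
41·t² + 158·t + 342 = 0  ⇒  m = (-79)² − 41·342 = -7781
m = -7781 < 0,  v_rel·d = -79 < 0  ⇒  outside

inside=no margin=-7781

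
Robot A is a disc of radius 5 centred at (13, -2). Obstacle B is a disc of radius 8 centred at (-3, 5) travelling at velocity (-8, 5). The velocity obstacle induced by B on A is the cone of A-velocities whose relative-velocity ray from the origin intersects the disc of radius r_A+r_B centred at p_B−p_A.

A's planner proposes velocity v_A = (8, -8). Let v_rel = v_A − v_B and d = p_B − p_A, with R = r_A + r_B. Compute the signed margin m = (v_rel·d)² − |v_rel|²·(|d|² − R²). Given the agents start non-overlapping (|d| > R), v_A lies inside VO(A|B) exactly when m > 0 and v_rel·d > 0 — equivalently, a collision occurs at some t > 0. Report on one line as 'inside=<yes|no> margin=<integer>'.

d = (-16, 7),  |d|² = 305;  R = 5+8 = 13,  c = 305−13² = 136
v_rel = (16, -13),  |v_rel|² = 425;  v_rel·d = (16)·(-16) + (-13)·(7) = -347
425·t² + 694·t + 136 = 0  ⇒  m = (-347)² − 425·136 = 62609
m = 62609 > 0,  v_rel·d = -347 < 0  ⇒  outside

inside=no margin=62609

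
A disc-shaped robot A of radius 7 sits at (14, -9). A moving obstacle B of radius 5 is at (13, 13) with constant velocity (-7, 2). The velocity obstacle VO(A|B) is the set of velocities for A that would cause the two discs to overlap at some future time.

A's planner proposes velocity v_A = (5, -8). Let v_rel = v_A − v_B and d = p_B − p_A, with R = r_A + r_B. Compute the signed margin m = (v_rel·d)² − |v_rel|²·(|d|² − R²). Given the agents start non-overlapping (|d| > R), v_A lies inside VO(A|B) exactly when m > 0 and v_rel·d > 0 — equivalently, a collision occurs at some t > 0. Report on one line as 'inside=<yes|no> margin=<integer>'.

d = (-1, 22),  |d|² = 485;  R = 7+5 = 12,  c = 485−12² = 341
v_rel = (12, -10),  |v_rel|² = 244;  v_rel·d = (12)·(-1) + (-10)·(22) = -232
244·t² + 464·t + 341 = 0  ⇒  m = (-232)² − 244·341 = -29380
m = -29380 < 0,  v_rel·d = -232 < 0  ⇒  outside

inside=no margin=-29380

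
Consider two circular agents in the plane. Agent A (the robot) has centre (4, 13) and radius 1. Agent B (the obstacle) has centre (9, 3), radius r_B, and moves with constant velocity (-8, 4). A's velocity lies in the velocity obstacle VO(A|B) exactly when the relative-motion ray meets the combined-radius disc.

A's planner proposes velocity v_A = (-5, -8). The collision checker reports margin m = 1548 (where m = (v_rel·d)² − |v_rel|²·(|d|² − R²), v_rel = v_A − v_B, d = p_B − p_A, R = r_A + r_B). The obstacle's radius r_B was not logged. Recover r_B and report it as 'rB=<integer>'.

m = 1548
d = (5, -10);  v_rel = (3, -12),  |v_rel|² = 153
v_rel×d = (3)·(-10) − (-12)·(5) = 30
since m = R²·153 − 30²:  R² = (900 + 1548) / 153 = 16
R = √16 = 4  ⇒  r_B = 4 − 1 = 3

rB=3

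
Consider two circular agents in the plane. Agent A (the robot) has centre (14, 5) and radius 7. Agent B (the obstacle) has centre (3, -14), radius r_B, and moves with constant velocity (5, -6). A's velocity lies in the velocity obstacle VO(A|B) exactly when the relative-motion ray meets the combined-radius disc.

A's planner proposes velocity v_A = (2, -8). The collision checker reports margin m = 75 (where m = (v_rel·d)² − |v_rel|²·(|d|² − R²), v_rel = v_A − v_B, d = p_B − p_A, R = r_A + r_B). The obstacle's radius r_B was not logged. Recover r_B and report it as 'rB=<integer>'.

m = 75
d = (-11, -19);  v_rel = (-3, -2),  |v_rel|² = 13
v_rel×d = (-3)·(-19) − (-2)·(-11) = 35
since m = R²·13 − 35²:  R² = (1225 + 75) / 13 = 100
R = √100 = 10  ⇒  r_B = 10 − 7 = 3

rB=3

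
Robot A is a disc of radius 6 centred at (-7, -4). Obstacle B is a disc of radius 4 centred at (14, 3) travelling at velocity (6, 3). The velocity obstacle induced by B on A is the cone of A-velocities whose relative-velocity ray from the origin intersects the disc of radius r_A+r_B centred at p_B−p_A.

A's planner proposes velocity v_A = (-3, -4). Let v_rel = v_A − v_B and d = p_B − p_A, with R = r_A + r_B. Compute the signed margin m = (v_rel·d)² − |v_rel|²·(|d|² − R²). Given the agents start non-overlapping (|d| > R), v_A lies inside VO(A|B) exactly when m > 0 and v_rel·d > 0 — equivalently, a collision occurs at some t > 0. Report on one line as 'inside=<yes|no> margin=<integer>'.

d = (21, 7),  |d|² = 490;  R = 6+4 = 10,  c = 490−10² = 390
v_rel = (-9, -7),  |v_rel|² = 130;  v_rel·d = (-9)·(21) + (-7)·(7) = -238
130·t² + 476·t + 390 = 0  ⇒  m = (-238)² − 130·390 = 5944
m = 5944 > 0,  v_rel·d = -238 < 0  ⇒  outside

inside=no margin=5944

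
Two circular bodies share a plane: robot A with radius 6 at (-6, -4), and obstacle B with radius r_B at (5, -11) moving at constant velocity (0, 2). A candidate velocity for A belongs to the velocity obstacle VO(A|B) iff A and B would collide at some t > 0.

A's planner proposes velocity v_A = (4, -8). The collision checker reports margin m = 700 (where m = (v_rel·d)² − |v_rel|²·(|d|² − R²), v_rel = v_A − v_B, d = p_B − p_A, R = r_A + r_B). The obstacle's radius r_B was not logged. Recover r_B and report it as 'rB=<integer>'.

m = 700
d = (11, -7);  v_rel = (4, -10),  |v_rel|² = 116
v_rel×d = (4)·(-7) − (-10)·(11) = 82
since m = R²·116 − 82²:  R² = (6724 + 700) / 116 = 64
R = √64 = 8  ⇒  r_B = 8 − 6 = 2

rB=2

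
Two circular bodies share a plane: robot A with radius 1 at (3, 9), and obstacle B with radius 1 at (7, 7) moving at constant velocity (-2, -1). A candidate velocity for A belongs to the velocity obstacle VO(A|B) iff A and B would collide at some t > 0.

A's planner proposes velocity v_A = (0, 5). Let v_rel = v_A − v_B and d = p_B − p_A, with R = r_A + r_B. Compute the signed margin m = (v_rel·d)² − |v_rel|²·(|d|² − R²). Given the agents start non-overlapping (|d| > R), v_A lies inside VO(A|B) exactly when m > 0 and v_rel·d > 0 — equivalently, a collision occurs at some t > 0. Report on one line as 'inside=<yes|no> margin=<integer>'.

d = (4, -2),  |d|² = 20;  R = 1+1 = 2,  c = 20−2² = 16
v_rel = (2, 6),  |v_rel|² = 40;  v_rel·d = (2)·(4) + (6)·(-2) = -4
40·t² + 8·t + 16 = 0  ⇒  m = (-4)² − 40·16 = -624
m = -624 < 0,  v_rel·d = -4 < 0  ⇒  outside

inside=no margin=-624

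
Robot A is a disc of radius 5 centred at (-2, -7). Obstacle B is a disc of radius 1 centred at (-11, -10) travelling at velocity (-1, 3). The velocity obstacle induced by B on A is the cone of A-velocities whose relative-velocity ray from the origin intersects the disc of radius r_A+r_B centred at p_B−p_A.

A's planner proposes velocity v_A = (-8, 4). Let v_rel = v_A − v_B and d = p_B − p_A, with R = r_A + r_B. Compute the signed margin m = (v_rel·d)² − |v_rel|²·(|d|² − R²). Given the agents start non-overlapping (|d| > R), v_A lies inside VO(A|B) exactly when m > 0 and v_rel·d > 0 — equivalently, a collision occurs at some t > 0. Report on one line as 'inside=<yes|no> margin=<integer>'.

d = (-9, -3),  |d|² = 90;  R = 5+1 = 6,  c = 90−6² = 54
v_rel = (-7, 1),  |v_rel|² = 50;  v_rel·d = (-7)·(-9) + (1)·(-3) = 60
50·t² − 120·t + 54 = 0  ⇒  m = 60² − 50·54 = 900
m = 900 > 0,  v_rel·d = 60 > 0  ⇒  inside

inside=yes margin=900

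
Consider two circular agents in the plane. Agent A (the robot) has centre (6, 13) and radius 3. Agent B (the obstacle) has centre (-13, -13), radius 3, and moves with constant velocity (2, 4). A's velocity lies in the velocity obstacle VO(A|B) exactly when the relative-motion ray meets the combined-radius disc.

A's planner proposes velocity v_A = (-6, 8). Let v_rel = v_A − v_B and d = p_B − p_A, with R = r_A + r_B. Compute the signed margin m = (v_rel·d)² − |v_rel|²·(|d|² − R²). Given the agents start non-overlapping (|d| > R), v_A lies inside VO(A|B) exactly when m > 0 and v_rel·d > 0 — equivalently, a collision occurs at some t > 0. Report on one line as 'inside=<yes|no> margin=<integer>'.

d = (-19, -26),  |d|² = 1037;  R = 3+3 = 6,  c = 1037−6² = 1001
v_rel = (-8, 4),  |v_rel|² = 80;  v_rel·d = (-8)·(-19) + (4)·(-26) = 48
80·t² − 96·t + 1001 = 0  ⇒  m = 48² − 80·1001 = -77776
m = -77776 < 0,  v_rel·d = 48 > 0  ⇒  outside

inside=no margin=-77776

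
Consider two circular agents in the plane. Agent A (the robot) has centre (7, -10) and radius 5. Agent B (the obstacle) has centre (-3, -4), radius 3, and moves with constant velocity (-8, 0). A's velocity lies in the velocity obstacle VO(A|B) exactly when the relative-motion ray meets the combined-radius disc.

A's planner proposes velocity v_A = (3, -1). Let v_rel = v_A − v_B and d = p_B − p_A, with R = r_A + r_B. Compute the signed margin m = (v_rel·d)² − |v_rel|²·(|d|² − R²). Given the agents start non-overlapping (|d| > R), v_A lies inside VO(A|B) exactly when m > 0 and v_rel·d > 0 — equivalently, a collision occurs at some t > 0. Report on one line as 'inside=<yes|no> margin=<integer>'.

d = (-10, 6),  |d|² = 136;  R = 5+3 = 8,  c = 136−8² = 72
v_rel = (11, -1),  |v_rel|² = 122;  v_rel·d = (11)·(-10) + (-1)·(6) = -116
122·t² + 232·t + 72 = 0  ⇒  m = (-116)² − 122·72 = 4672
m = 4672 > 0,  v_rel·d = -116 < 0  ⇒  outside

inside=no margin=4672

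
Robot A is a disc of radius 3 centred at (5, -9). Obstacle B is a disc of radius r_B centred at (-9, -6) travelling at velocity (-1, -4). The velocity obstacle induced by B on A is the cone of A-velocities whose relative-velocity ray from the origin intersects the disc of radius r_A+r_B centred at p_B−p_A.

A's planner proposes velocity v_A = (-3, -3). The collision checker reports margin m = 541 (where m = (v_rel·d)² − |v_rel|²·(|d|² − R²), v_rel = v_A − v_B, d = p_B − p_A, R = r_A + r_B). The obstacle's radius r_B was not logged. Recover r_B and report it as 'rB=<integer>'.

m = 541
d = (-14, 3);  v_rel = (-2, 1),  |v_rel|² = 5
v_rel×d = (-2)·(3) − (1)·(-14) = 8
since m = R²·5 − 8²:  R² = (64 + 541) / 5 = 121
R = √121 = 11  ⇒  r_B = 11 − 3 = 8

rB=8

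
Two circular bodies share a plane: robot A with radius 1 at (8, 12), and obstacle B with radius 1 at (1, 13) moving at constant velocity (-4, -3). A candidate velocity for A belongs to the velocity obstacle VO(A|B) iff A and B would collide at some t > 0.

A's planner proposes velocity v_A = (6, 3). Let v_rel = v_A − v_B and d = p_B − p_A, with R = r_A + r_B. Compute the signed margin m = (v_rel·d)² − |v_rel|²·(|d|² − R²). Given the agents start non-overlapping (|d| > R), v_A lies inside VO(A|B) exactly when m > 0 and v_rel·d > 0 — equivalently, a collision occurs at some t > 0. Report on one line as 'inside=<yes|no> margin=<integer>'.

d = (-7, 1),  |d|² = 50;  R = 1+1 = 2,  c = 50−2² = 46
v_rel = (10, 6),  |v_rel|² = 136;  v_rel·d = (10)·(-7) + (6)·(1) = -64
136·t² + 128·t + 46 = 0  ⇒  m = (-64)² − 136·46 = -2160
m = -2160 < 0,  v_rel·d = -64 < 0  ⇒  outside

inside=no margin=-2160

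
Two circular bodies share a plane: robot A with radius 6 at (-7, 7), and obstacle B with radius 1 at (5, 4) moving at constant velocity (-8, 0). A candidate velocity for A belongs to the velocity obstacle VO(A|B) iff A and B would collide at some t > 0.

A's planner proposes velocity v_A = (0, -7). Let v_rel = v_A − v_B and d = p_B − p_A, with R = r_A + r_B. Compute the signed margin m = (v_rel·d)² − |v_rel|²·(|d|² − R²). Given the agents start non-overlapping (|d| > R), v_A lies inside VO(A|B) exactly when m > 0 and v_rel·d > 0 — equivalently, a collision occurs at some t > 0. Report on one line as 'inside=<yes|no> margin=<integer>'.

d = (12, -3),  |d|² = 153;  R = 6+1 = 7,  c = 153−7² = 104
v_rel = (8, -7),  |v_rel|² = 113;  v_rel·d = (8)·(12) + (-7)·(-3) = 117
113·t² − 234·t + 104 = 0  ⇒  m = 117² − 113·104 = 1937
m = 1937 > 0,  v_rel·d = 117 > 0  ⇒  inside

inside=yes margin=1937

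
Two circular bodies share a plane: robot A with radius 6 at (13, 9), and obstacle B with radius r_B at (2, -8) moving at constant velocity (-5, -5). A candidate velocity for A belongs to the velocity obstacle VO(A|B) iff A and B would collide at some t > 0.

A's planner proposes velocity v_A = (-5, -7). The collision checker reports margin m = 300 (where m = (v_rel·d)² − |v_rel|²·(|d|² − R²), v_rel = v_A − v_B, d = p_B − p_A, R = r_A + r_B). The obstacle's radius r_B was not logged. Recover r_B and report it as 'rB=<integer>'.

m = 300
d = (-11, -17);  v_rel = (0, -2),  |v_rel|² = 4
v_rel×d = (0)·(-17) − (-2)·(-11) = -22
since m = R²·4 − (-22)²:  R² = (484 + 300) / 4 = 196
R = √196 = 14  ⇒  r_B = 14 − 6 = 8

rB=8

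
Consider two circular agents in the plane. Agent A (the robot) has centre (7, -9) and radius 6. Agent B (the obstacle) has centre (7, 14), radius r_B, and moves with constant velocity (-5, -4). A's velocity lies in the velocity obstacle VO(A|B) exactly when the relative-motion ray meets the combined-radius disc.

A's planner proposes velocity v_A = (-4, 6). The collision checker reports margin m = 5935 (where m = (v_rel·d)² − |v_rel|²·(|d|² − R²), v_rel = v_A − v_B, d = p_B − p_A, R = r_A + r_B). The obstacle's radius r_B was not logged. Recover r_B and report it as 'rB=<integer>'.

m = 5935
d = (0, 23);  v_rel = (1, 10),  |v_rel|² = 101
v_rel×d = (1)·(23) − (10)·(0) = 23
since m = R²·101 − 23²:  R² = (529 + 5935) / 101 = 64
R = √64 = 8  ⇒  r_B = 8 − 6 = 2

rB=2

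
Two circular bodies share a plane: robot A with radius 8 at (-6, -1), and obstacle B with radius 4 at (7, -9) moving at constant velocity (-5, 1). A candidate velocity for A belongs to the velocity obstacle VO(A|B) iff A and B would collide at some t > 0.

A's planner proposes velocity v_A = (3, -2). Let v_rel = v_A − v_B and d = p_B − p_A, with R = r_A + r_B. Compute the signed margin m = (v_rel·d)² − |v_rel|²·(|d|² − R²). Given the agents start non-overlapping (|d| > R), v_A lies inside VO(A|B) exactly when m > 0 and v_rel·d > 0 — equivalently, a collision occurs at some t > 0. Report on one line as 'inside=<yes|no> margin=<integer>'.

d = (13, -8),  |d|² = 233;  R = 8+4 = 12,  c = 233−12² = 89
v_rel = (8, -3),  |v_rel|² = 73;  v_rel·d = (8)·(13) + (-3)·(-8) = 128
73·t² − 256·t + 89 = 0  ⇒  m = 128² − 73·89 = 9887
m = 9887 > 0,  v_rel·d = 128 > 0  ⇒  inside

inside=yes margin=9887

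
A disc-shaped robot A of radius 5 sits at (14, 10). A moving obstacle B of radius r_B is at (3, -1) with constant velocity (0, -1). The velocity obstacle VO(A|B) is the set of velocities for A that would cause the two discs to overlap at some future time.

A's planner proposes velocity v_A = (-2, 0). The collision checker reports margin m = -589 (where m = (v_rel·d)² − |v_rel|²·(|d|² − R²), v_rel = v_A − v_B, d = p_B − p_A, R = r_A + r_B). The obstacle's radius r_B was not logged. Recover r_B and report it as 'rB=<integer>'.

m = -589
d = (-11, -11);  v_rel = (-2, 1),  |v_rel|² = 5
v_rel×d = (-2)·(-11) − (1)·(-11) = 33
since m = R²·5 − 33²:  R² = (1089 + -589) / 5 = 100
R = √100 = 10  ⇒  r_B = 10 − 5 = 5

rB=5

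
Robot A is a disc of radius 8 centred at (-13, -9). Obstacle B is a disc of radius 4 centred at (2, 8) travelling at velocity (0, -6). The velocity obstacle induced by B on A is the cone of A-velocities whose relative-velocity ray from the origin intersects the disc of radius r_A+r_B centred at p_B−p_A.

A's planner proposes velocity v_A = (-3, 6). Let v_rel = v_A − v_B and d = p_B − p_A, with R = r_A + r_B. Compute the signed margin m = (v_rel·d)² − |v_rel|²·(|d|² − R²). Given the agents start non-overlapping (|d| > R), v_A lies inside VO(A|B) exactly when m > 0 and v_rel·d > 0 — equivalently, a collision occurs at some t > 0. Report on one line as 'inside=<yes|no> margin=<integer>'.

d = (15, 17),  |d|² = 514;  R = 8+4 = 12,  c = 514−12² = 370
v_rel = (-3, 12),  |v_rel|² = 153;  v_rel·d = (-3)·(15) + (12)·(17) = 159
153·t² − 318·t + 370 = 0  ⇒  m = 159² − 153·370 = -31329
m = -31329 < 0,  v_rel·d = 159 > 0  ⇒  outside

inside=no margin=-31329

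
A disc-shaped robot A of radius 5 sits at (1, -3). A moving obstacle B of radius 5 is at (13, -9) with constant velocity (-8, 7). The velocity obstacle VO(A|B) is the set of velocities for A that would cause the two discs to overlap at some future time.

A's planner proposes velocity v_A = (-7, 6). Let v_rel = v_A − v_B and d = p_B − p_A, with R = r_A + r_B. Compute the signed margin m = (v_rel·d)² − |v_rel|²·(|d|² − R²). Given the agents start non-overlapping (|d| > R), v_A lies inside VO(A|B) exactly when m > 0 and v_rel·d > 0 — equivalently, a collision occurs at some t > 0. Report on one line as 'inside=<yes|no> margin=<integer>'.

d = (12, -6),  |d|² = 180;  R = 5+5 = 10,  c = 180−10² = 80
v_rel = (1, -1),  |v_rel|² = 2;  v_rel·d = (1)·(12) + (-1)·(-6) = 18
2·t² − 36·t + 80 = 0  ⇒  m = 18² − 2·80 = 164
m = 164 > 0,  v_rel·d = 18 > 0  ⇒  inside

inside=yes margin=164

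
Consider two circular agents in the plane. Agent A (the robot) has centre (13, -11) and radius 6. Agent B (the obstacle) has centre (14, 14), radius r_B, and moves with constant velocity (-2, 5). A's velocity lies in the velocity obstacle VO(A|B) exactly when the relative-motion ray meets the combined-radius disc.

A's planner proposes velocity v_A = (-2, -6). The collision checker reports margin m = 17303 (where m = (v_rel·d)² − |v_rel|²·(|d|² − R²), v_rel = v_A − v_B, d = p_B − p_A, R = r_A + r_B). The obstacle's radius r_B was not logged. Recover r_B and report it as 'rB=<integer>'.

m = 17303
d = (1, 25);  v_rel = (0, -11),  |v_rel|² = 121
v_rel×d = (0)·(25) − (-11)·(1) = 11
since m = R²·121 − 11²:  R² = (121 + 17303) / 121 = 144
R = √144 = 12  ⇒  r_B = 12 − 6 = 6

rB=6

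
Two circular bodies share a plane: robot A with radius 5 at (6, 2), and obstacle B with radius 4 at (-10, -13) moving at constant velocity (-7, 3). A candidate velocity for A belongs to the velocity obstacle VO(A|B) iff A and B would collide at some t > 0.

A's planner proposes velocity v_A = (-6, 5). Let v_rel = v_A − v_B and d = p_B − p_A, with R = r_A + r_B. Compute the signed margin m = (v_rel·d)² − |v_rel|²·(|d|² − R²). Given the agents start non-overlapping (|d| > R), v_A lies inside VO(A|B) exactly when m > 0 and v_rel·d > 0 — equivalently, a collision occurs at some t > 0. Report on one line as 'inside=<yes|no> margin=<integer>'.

d = (-16, -15),  |d|² = 481;  R = 5+4 = 9,  c = 481−9² = 400
v_rel = (1, 2),  |v_rel|² = 5;  v_rel·d = (1)·(-16) + (2)·(-15) = -46
5·t² + 92·t + 400 = 0  ⇒  m = (-46)² − 5·400 = 116
m = 116 > 0,  v_rel·d = -46 < 0  ⇒  outside

inside=no margin=116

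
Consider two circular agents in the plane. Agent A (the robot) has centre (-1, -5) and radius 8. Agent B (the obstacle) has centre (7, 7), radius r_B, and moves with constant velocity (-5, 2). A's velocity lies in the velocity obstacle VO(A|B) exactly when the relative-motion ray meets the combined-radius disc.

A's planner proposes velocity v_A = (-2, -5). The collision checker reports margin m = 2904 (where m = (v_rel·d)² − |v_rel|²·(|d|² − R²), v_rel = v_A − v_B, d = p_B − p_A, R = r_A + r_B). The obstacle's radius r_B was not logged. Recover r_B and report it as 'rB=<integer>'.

m = 2904
d = (8, 12);  v_rel = (3, -7),  |v_rel|² = 58
v_rel×d = (3)·(12) − (-7)·(8) = 92
since m = R²·58 − 92²:  R² = (8464 + 2904) / 58 = 196
R = √196 = 14  ⇒  r_B = 14 − 8 = 6

rB=6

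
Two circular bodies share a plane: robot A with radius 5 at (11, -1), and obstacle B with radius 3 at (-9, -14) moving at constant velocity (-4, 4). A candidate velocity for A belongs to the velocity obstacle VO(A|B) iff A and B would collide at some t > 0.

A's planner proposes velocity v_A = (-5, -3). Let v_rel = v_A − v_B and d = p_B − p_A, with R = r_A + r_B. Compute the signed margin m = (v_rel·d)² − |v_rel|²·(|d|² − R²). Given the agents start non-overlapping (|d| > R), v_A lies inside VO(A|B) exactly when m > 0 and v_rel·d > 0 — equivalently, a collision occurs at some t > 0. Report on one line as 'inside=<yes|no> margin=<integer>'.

d = (-20, -13),  |d|² = 569;  R = 5+3 = 8,  c = 569−8² = 505
v_rel = (-1, -7),  |v_rel|² = 50;  v_rel·d = (-1)·(-20) + (-7)·(-13) = 111
50·t² − 222·t + 505 = 0  ⇒  m = 111² − 50·505 = -12929
m = -12929 < 0,  v_rel·d = 111 > 0  ⇒  outside

inside=no margin=-12929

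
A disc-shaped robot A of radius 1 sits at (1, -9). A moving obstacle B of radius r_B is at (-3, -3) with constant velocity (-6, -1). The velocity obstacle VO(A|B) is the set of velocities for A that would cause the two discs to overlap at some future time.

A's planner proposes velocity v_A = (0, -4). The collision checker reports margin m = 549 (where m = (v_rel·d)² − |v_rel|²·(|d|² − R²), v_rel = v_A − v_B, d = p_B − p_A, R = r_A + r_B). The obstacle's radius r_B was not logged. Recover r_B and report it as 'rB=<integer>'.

m = 549
d = (-4, 6);  v_rel = (6, -3),  |v_rel|² = 45
v_rel×d = (6)·(6) − (-3)·(-4) = 24
since m = R²·45 − 24²:  R² = (576 + 549) / 45 = 25
R = √25 = 5  ⇒  r_B = 5 − 1 = 4

rB=4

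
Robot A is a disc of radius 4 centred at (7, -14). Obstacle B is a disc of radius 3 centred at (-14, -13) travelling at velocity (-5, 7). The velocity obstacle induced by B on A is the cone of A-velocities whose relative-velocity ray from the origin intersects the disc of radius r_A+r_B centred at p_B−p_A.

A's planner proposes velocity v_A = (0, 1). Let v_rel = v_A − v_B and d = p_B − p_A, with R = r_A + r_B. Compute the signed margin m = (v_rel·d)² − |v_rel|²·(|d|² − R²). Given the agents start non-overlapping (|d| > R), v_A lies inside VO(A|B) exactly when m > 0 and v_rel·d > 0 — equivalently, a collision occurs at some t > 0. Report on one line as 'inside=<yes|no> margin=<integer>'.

d = (-21, 1),  |d|² = 442;  R = 4+3 = 7,  c = 442−7² = 393
v_rel = (5, -6),  |v_rel|² = 61;  v_rel·d = (5)·(-21) + (-6)·(1) = -111
61·t² + 222·t + 393 = 0  ⇒  m = (-111)² − 61·393 = -11652
m = -11652 < 0,  v_rel·d = -111 < 0  ⇒  outside

inside=no margin=-11652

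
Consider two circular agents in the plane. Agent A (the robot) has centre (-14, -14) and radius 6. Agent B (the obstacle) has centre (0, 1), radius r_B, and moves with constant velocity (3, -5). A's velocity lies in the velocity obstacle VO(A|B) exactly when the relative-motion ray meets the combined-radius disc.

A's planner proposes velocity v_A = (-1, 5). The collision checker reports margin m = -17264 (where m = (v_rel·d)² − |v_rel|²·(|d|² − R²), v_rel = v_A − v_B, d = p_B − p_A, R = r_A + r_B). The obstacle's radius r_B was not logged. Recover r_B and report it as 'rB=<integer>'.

m = -17264
d = (14, 15);  v_rel = (-4, 10),  |v_rel|² = 116
v_rel×d = (-4)·(15) − (10)·(14) = -200
since m = R²·116 − (-200)²:  R² = (40000 + -17264) / 116 = 196
R = √196 = 14  ⇒  r_B = 14 − 6 = 8

rB=8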